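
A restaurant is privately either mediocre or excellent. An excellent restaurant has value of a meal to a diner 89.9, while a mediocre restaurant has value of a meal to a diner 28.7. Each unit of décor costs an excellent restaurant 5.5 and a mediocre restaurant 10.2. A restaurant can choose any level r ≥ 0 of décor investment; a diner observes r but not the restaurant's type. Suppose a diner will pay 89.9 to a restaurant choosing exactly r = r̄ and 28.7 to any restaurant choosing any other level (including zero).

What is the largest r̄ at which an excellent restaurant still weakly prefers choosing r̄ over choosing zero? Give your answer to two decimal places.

Choosing r̄ yields the excellent type 89.9 − 5.5·r̄; choosing zero yields 28.7.
The excellent type is indifferent at 89.9 − 5.5·r̄ = 28.7, i.e. r̄ = (89.9 − 28.7) / 5.5 ≈ 11.13.
For any r̄ above 11.13 the excellent type would rather pool at zero, so separation collapses.

11.13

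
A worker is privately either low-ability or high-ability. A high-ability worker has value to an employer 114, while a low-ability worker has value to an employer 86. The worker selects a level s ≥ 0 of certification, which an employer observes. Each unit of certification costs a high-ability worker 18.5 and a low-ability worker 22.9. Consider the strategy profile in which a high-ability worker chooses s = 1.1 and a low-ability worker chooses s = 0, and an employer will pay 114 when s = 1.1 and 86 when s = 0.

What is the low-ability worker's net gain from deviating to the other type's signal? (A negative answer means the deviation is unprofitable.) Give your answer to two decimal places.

Playing s = 0 the low-ability worker receives 86.
Deviating to s = 1.1 brings payment 114 at cost 22.9 × 1.1 = 25.19, netting 88.81.
Gain from deviating: 88.81 − 86 = 2.81.
The gain is positive, so the low-ability type's incentive-compatibility constraint is violated — this profile is not a separating equilibrium.

2.81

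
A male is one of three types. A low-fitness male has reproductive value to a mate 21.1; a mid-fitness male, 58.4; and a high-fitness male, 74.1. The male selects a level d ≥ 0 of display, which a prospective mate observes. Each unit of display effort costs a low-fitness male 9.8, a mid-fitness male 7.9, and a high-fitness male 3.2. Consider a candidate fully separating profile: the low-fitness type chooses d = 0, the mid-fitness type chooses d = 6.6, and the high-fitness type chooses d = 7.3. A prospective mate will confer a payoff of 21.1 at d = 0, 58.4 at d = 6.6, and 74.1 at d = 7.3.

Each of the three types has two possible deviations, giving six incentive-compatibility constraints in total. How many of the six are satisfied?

4

Mid-fitness (own payoff 58.4 − 7.9×6.6 = 6.26): to d=0 gives 21.1 → profitable ✗; to d=7.3 gives 74.1 − 7.9×7.3 = 16.43 → profitable ✗.
High-fitness (own payoff 74.1 − 3.2×7.3 = 50.74): to d=0 gives 21.1 → no gain ✓; to d=6.6 gives 58.4 − 3.2×6.6 = 37.28 → no gain ✓.
Low-fitness (own payoff 21.1): to d=6.6 gives 58.4 − 9.8×6.6 = -6.28 → no gain ✓; to d=7.3 gives 74.1 − 9.8×7.3 = 2.56 → no gain ✓.
4 of the 6 constraints hold; not an equilibrium.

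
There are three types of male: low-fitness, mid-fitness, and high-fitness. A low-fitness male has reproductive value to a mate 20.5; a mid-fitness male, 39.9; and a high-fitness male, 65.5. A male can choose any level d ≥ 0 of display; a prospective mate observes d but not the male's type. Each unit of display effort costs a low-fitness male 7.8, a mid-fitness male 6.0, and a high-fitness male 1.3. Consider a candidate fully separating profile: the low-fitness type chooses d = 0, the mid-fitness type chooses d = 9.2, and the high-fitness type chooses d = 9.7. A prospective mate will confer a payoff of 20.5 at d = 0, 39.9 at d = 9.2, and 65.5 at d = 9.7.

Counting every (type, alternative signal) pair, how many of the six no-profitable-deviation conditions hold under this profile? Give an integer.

4

High-fitness (own payoff 65.5 − 1.3×9.7 = 52.89): to d=0 gives 20.5 → no gain ✓; to d=9.2 gives 39.9 − 1.3×9.2 = 27.94 → no gain ✓.
Low-fitness (own payoff 20.5): to d=9.2 gives 39.9 − 7.8×9.2 = -31.86 → no gain ✓; to d=9.7 gives 65.5 − 7.8×9.7 = -10.16 → no gain ✓.
Mid-fitness (own payoff 39.9 − 6.0×9.2 = -15.3): to d=0 gives 20.5 → profitable ✗; to d=9.7 gives 65.5 − 6.0×9.7 = 7.3 → profitable ✗.
4 of the 6 constraints hold; not an equilibrium.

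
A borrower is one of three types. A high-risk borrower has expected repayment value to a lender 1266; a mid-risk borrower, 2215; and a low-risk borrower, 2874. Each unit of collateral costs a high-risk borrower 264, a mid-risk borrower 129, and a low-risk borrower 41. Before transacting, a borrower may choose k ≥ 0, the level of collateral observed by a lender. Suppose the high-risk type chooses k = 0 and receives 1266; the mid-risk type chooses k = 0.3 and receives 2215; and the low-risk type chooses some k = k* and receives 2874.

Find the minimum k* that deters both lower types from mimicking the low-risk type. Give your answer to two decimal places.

6.09

Mid-risk type (on-path payoff 2215 − 129×0.3 = 2176.3) won't mimic when 2176.3 ≥ 2874 − 129·k*, i.e. k* ≥ 5.41.
High-risk type (on-path payoff 1266) won't mimic when 1266 ≥ 2874 − 264·k*, i.e. k* ≥ 6.09.
Both must hold, so k* = max(6.09, 5.41) = 6.09. The high-risk type's constraint binds.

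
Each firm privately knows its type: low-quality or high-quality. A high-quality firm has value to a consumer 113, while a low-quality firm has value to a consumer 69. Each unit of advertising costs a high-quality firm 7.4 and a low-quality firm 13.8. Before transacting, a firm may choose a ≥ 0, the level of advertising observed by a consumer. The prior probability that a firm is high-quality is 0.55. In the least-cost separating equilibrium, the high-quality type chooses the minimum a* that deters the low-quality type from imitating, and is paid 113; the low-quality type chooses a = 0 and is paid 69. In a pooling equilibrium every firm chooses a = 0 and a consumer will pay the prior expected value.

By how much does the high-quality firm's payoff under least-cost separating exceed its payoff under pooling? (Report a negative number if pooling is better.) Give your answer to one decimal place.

Least-cost separating signal: a* solves 69 = 113 − 13.8·a*, so a* = (113 − 69)/13.8 ≈ 3.1884.
High-quality type's separating payoff: 113 − 7.4 × a* = 113 − 7.4 × (113 − 69)/13.8 = 113 − 325.6/13.8 ≈ 89.406.
Pooling payoff: 0.55 × 113 + 0.45 × 69 = 93.2.
Difference: 89.406 − 93.2 = -3.794, i.e. -3.8 to one decimal place.
The high-quality type would prefer the pooling outcome.

-3.8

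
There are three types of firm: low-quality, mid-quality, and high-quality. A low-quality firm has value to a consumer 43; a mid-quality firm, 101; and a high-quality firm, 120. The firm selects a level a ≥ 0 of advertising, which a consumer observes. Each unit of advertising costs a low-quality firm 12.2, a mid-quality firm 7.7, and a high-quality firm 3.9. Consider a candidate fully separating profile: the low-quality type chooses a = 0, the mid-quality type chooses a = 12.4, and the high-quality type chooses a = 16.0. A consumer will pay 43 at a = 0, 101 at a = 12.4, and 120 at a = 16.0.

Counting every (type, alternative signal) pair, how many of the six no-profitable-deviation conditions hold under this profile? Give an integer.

Low-quality (own payoff 43): to a=12.4 gives 101 − 12.2×12.4 = -50.28 → no gain ✓; to a=16.0 gives 120 − 12.2×16.0 = -75.2 → no gain ✓.
Mid-quality (own payoff 101 − 7.7×12.4 = 5.52): to a=0 gives 43 → profitable ✗; to a=16.0 gives 120 − 7.7×16.0 = -3.2 → no gain ✓.
High-quality (own payoff 120 − 3.9×16.0 = 57.6): to a=0 gives 43 → no gain ✓; to a=12.4 gives 101 − 3.9×12.4 = 52.64 → no gain ✓.
5 of the 6 constraints hold; not an equilibrium.

5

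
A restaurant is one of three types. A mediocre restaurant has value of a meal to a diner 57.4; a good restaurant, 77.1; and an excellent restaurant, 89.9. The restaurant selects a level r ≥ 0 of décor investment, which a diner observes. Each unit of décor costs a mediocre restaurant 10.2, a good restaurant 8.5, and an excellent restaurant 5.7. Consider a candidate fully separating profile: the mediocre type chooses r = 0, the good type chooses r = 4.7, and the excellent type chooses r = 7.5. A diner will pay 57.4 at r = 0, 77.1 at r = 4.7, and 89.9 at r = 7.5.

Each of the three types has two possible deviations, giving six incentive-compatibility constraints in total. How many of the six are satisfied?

Excellent (own payoff 89.9 − 5.7×7.5 = 47.15): to r=0 gives 57.4 → profitable ✗; to r=4.7 gives 77.1 − 5.7×4.7 = 50.31 → profitable ✗.
Good (own payoff 77.1 − 8.5×4.7 = 37.15): to r=0 gives 57.4 → profitable ✗; to r=7.5 gives 89.9 − 8.5×7.5 = 26.15 → no gain ✓.
Mediocre (own payoff 57.4): to r=4.7 gives 77.1 − 10.2×4.7 = 29.16 → no gain ✓; to r=7.5 gives 89.9 − 10.2×7.5 = 13.4 → no gain ✓.
3 of the 6 constraints hold; not an equilibrium.

3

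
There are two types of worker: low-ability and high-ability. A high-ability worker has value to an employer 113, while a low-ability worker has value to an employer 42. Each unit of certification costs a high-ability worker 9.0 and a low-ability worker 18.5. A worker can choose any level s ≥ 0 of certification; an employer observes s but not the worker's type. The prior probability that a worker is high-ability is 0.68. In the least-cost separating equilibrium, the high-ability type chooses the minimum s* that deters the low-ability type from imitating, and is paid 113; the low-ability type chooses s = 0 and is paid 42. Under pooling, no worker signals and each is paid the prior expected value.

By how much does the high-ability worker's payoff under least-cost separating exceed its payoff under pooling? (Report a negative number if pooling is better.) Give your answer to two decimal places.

Least-cost separating signal: s* solves 42 = 113 − 18.5·s*, so s* = (113 − 42)/18.5 ≈ 3.8378.
High-ability type's separating payoff: 113 − 9.0 × s* = 113 − 9.0 × (113 − 42)/18.5 = 113 − 639/18.5 ≈ 78.4595.
Pooling payoff: 0.68 × 113 + 0.32 × 42 = 90.28.
Difference: 78.4595 − 90.28 = -11.8205, i.e. -11.82 to two decimal places.
The high-ability type would prefer the pooling outcome.

-11.82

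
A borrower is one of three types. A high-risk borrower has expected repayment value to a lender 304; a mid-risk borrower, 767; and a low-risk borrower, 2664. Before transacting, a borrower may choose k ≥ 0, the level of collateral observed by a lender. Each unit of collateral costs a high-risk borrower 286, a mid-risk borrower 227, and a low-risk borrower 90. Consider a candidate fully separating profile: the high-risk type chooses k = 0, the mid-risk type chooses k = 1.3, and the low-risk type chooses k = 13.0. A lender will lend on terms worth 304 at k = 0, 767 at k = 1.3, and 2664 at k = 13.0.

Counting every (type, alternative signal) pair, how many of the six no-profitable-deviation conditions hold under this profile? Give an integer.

5

Low-risk (own payoff 2664 − 90×13.0 = 1494): to k=0 gives 304 → no gain ✓; to k=1.3 gives 767 − 90×1.3 = 650 → no gain ✓.
High-risk (own payoff 304): to k=1.3 gives 767 − 286×1.3 = 395.2 → profitable ✗; to k=13.0 gives 2664 − 286×13.0 = -1054 → no gain ✓.
Mid-risk (own payoff 767 − 227×1.3 = 471.9): to k=0 gives 304 → no gain ✓; to k=13.0 gives 2664 − 227×13.0 = -287 → no gain ✓.
5 of the 6 constraints hold; not an equilibrium.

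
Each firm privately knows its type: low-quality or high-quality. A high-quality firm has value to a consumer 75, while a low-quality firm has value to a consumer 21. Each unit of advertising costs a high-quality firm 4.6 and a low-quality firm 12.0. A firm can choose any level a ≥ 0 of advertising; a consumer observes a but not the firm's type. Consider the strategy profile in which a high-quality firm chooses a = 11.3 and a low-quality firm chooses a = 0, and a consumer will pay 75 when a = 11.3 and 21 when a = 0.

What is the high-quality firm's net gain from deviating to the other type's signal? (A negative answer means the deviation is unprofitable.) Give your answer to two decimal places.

-2.02

Playing a = 11.3 the high-quality firm receives 75 − 4.6 × 11.3 = 23.02.
Deviating to a = 0 yields 21 instead.
Gain from deviating: 21 − 23.02 = -2.02.
The gain is negative, so the high-quality type's incentive-compatibility constraint is satisfied.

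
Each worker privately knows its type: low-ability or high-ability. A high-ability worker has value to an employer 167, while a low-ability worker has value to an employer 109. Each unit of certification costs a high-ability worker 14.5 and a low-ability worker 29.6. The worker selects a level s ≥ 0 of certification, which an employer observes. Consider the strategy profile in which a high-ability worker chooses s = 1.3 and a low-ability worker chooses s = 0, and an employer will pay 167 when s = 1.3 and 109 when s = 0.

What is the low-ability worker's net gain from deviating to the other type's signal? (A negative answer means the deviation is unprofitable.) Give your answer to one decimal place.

Playing s = 0 the low-ability worker receives 109.
Deviating to s = 1.3 brings payment 167 at cost 29.6 × 1.3 = 38.48, netting 128.52.
Gain from deviating: 128.52 − 109 = 19.52, i.e. 19.5 to one decimal place.
The gain is positive, so the low-ability type's incentive-compatibility constraint is violated — this profile is not a separating equilibrium.

19.5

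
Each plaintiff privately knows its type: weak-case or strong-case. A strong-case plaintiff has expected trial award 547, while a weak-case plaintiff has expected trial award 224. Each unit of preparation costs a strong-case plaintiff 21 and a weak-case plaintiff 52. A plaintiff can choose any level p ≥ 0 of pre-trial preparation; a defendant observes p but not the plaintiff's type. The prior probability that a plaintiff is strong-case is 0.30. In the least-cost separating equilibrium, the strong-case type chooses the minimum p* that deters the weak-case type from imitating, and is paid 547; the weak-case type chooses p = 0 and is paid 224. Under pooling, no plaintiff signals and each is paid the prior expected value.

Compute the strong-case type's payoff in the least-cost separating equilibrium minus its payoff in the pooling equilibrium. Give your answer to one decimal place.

95.7

Least-cost separating signal: p* solves 224 = 547 − 52·p*, so p* = (547 − 224)/52 ≈ 6.2115.
Strong-case type's separating payoff: 547 − 21 × p* = 547 − 21 × (547 − 224)/52 = 547 − 6783/52 ≈ 416.558.
Pooling payoff: 0.30 × 547 + 0.70 × 224 = 320.9.
Difference: 416.558 − 320.9 = 95.658, i.e. 95.7 to one decimal place.
The strong-case type prefers to separate.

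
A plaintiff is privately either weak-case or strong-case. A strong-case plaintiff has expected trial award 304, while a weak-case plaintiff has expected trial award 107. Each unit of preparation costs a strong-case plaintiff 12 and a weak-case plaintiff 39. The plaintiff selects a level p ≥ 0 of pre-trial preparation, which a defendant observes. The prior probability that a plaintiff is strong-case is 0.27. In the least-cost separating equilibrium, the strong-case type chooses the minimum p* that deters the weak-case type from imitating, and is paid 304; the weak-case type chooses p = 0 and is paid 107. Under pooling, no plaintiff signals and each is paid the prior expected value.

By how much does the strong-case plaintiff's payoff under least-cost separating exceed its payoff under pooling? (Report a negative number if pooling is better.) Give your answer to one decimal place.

Least-cost separating signal: p* solves 107 = 304 − 39·p*, so p* = (304 − 107)/39 ≈ 5.0513.
Strong-case type's separating payoff: 304 − 12 × p* = 304 − 12 × (304 − 107)/39 = 304 − 2364/39 ≈ 243.385.
Pooling payoff: 0.27 × 304 + 0.73 × 107 = 160.19.
Difference: 243.385 − 160.19 = 83.195, i.e. 83.2 to one decimal place.
The strong-case type prefers to separate.

83.2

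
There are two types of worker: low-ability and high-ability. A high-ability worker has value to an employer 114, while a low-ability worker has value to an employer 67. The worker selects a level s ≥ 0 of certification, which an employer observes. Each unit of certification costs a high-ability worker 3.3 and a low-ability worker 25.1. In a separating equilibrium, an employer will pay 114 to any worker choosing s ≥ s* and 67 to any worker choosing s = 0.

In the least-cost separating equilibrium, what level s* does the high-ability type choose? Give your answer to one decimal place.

A low-ability worker choosing s = 0 receives 67.
Imitating at s* instead would pay 114 at cost 25.1·s*, netting 114 − 25.1·s*.
Indifference: 67 = 114 − 25.1·s*, so s* = (114 − 67) / 25.1 ≈ 1.9.
This is the low-ability type's binding incentive-compatibility constraint; any s ≥ 1.9 sustains separation on that side.

1.9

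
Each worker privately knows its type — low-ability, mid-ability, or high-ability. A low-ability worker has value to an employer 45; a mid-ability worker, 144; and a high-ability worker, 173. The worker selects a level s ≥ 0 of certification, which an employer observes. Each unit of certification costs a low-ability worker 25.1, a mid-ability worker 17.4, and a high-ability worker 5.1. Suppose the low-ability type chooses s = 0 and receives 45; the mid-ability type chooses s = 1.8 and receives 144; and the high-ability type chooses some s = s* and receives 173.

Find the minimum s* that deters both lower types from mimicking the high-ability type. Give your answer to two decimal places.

Low-ability type (on-path payoff 45) won't mimic when 45 ≥ 173 − 25.1·s*, i.e. s* ≥ 5.10.
Mid-ability type (on-path payoff 144 − 17.4×1.8 = 112.68) won't mimic when 112.68 ≥ 173 − 17.4·s*, i.e. s* ≥ 3.47.
Both must hold, so s* = max(5.10, 3.47) = 5.10. The low-ability type's constraint binds.

5.10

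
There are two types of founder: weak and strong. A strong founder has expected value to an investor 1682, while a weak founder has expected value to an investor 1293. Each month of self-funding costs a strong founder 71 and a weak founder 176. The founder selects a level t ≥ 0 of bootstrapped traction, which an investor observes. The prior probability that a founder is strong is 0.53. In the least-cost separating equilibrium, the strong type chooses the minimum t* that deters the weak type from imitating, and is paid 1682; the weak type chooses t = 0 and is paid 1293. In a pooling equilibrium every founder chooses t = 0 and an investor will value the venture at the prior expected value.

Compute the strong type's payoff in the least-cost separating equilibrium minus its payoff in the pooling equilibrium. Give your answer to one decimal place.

25.9

Least-cost separating signal: t* solves 1293 = 1682 − 176·t*, so t* = (1682 − 1293)/176 ≈ 2.2102.
Strong type's separating payoff: 1682 − 71 × t* = 1682 − 71 × (1682 − 1293)/176 = 1682 − 27619/176 ≈ 1525.074.
Pooling payoff: 0.53 × 1682 + 0.47 × 1293 = 1499.17.
Difference: 1525.074 − 1499.17 = 25.904, i.e. 25.9 to one decimal place.
The strong type prefers to separate.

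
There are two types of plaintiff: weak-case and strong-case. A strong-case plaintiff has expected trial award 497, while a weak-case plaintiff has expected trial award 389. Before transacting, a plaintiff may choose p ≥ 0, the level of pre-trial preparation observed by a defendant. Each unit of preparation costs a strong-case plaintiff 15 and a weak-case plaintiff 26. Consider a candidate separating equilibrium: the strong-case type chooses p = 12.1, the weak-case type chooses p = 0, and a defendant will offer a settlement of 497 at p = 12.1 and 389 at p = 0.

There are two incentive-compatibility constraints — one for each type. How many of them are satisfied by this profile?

1

Strong-case type: signal → 497 − 15 × 12.1 = 315.5; deviate to 0 → 389. IC fails (315.5 < 389).
Weak-case type: stay at 0 → 389; mimic → 497 − 26 × 12.1 = 182.4. IC holds (389 ≥ 182.4).
1 of 2 constraints hold, so this profile is not an equilibrium.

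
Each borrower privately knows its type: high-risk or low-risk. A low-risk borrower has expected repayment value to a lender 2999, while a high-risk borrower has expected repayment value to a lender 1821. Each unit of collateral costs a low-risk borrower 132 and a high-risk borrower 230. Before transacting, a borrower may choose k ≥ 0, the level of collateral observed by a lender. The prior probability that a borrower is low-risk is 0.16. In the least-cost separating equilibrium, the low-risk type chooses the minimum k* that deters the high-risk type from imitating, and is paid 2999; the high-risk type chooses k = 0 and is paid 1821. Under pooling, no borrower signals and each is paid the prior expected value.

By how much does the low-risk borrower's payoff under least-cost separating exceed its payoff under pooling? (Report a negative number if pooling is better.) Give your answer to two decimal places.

313.45

Least-cost separating signal: k* solves 1821 = 2999 − 230·k*, so k* = (2999 − 1821)/230 ≈ 5.1217.
Low-risk type's separating payoff: 2999 − 132 × k* = 2999 − 132 × (2999 − 1821)/230 = 2999 − 155496/230 ≈ 2322.9304.
Pooling payoff: 0.16 × 2999 + 0.84 × 1821 = 2009.48.
Difference: 2322.9304 − 2009.48 = 313.4504, i.e. 313.45 to two decimal places.
The low-risk type prefers to separate.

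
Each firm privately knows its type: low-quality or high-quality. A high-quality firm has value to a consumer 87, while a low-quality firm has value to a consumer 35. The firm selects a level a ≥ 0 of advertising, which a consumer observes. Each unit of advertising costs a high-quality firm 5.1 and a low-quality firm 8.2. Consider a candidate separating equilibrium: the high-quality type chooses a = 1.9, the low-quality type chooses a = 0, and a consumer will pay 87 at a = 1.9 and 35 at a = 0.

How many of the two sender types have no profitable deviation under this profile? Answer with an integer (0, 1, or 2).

1

High-quality type: signal → 87 − 5.1 × 1.9 = 77.31; deviate to 0 → 35. IC holds (77.31 ≥ 35).
Low-quality type: stay at 0 → 35; mimic → 87 − 8.2 × 1.9 = 71.42. IC fails (35 < 71.42).
1 of 2 constraints hold, so this profile is not an equilibrium.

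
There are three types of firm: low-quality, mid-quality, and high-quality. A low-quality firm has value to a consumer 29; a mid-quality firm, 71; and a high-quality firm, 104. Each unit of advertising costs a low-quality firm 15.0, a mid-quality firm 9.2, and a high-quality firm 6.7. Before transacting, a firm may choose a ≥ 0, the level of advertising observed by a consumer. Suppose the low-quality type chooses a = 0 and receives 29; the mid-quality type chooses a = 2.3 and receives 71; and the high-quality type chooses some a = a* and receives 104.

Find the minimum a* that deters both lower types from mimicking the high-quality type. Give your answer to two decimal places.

5.89

Low-quality type (on-path payoff 29) won't mimic when 29 ≥ 104 − 15.0·a*, i.e. a* ≥ 5.00.
Mid-quality type (on-path payoff 71 − 9.2×2.3 = 49.84) won't mimic when 49.84 ≥ 104 − 9.2·a*, i.e. a* ≥ 5.89.
Both must hold, so a* = max(5.00, 5.89) = 5.89. The mid-quality type's constraint binds.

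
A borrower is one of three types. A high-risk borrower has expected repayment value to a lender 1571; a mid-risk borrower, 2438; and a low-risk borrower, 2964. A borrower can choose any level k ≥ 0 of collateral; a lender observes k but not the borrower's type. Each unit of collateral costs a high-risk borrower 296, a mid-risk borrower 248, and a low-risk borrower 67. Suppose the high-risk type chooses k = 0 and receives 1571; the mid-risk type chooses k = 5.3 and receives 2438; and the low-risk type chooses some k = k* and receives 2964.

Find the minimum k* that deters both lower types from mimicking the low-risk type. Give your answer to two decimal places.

Mid-risk type (on-path payoff 2438 − 248×5.3 = 1123.6) won't mimic when 1123.6 ≥ 2964 − 248·k*, i.e. k* ≥ 7.42.
High-risk type (on-path payoff 1571) won't mimic when 1571 ≥ 2964 − 296·k*, i.e. k* ≥ 4.71.
Both must hold, so k* = max(4.71, 7.42) = 7.42. The mid-risk type's constraint binds.

7.42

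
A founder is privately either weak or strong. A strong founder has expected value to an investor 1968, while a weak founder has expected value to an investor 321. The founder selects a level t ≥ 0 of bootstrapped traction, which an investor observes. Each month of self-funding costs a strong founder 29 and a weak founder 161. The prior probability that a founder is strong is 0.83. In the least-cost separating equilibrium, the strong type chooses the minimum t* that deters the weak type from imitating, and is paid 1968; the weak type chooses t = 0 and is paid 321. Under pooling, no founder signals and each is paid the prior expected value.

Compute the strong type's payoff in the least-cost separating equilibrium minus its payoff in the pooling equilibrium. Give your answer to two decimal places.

Least-cost separating signal: t* solves 321 = 1968 − 161·t*, so t* = (1968 − 321)/161 ≈ 10.2298.
Strong type's separating payoff: 1968 − 29 × t* = 1968 − 29 × (1968 − 321)/161 = 1968 − 47763/161 ≈ 1671.3354.
Pooling payoff: 0.83 × 1968 + 0.17 × 321 = 1688.01.
Difference: 1671.3354 − 1688.01 = -16.6746, i.e. -16.67 to two decimal places.
The strong type would prefer the pooling outcome.

-16.67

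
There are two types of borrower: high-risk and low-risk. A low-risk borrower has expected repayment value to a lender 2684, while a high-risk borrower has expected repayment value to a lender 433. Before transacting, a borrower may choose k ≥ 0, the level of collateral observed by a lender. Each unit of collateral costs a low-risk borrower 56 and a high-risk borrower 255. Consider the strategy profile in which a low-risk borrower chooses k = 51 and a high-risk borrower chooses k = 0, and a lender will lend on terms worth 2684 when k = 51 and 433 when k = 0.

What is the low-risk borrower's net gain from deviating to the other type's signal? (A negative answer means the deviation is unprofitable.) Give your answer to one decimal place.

Playing k = 51 the low-risk borrower receives 2684 − 56 × 51 = -172.
Deviating to k = 0 yields 433 instead.
Gain from deviating: 433 − (-172) = 605.0.
The gain is positive, so the low-risk type's incentive-compatibility constraint is violated — this profile is not a separating equilibrium.

605.0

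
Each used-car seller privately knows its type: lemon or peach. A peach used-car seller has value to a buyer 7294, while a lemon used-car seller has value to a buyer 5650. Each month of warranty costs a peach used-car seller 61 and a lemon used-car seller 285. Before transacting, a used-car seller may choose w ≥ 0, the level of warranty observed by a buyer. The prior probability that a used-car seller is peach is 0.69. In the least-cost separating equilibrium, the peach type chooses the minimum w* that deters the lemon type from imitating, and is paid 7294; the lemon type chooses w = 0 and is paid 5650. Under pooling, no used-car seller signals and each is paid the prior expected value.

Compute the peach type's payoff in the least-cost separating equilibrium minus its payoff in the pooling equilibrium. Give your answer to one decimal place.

Least-cost separating signal: w* solves 5650 = 7294 − 285·w*, so w* = (7294 − 5650)/285 ≈ 5.7684.
Peach type's separating payoff: 7294 − 61 × w* = 7294 − 61 × (7294 − 5650)/285 = 7294 − 100284/285 ≈ 6942.126.
Pooling payoff: 0.69 × 7294 + 0.31 × 5650 = 6784.36.
Difference: 6942.126 − 6784.36 = 157.766, i.e. 157.8 to one decimal place.
The peach type prefers to separate.

157.8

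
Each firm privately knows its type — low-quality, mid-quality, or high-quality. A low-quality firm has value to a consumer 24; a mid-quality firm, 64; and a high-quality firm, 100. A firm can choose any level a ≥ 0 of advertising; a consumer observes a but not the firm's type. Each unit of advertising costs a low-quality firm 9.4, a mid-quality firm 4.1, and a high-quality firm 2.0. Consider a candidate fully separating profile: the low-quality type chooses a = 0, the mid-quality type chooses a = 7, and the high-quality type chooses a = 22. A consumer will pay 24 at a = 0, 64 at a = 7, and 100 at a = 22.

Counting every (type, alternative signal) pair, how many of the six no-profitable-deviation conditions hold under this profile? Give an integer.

Mid-quality (own payoff 64 − 4.1×7 = 35.3): to a=0 gives 24 → no gain ✓; to a=22 gives 100 − 4.1×22 = 9.8 → no gain ✓.
High-quality (own payoff 100 − 2.0×22 = 56): to a=0 gives 24 → no gain ✓; to a=7 gives 64 − 2.0×7 = 50 → no gain ✓.
Low-quality (own payoff 24): to a=7 gives 64 − 9.4×7 = -1.8 → no gain ✓; to a=22 gives 100 − 9.4×22 = -106.8 → no gain ✓.
6 of the 6 constraints hold; this profile is a separating equilibrium.

6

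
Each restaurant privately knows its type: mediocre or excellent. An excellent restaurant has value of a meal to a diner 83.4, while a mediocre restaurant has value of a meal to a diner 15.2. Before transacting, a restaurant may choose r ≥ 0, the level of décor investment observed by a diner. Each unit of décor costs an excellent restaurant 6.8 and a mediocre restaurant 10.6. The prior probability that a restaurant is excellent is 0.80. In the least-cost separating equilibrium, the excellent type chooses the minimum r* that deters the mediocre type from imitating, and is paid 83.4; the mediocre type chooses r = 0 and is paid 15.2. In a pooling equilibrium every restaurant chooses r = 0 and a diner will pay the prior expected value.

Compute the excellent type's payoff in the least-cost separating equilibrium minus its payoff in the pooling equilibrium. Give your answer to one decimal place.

-30.1

Least-cost separating signal: r* solves 15.2 = 83.4 − 10.6·r*, so r* = (83.4 − 15.2)/10.6 ≈ 6.4340.
Excellent type's separating payoff: 83.4 − 6.8 × r* = 83.4 − 6.8 × (83.4 − 15.2)/10.6 = 83.4 − 463.76/10.6 ≈ 39.649.
Pooling payoff: 0.80 × 83.4 + 0.20 × 15.2 = 69.76.
Difference: 39.649 − 69.76 = -30.111, i.e. -30.1 to one decimal place.
The excellent type would prefer the pooling outcome.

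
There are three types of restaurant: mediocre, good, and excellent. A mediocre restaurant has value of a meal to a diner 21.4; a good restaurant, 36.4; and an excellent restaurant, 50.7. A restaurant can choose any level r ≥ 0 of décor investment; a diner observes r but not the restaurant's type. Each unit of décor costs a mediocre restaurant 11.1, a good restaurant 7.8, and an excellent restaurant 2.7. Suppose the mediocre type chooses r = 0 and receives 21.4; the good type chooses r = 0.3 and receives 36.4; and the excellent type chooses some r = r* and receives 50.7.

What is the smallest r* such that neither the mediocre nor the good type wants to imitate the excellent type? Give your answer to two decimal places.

Mediocre type (on-path payoff 21.4) won't mimic when 21.4 ≥ 50.7 − 11.1·r*, i.e. r* ≥ 2.64.
Good type (on-path payoff 36.4 − 7.8×0.3 = 34.06) won't mimic when 34.06 ≥ 50.7 − 7.8·r*, i.e. r* ≥ 2.13.
Both must hold, so r* = max(2.64, 2.13) = 2.64. The mediocre type's constraint binds.

2.64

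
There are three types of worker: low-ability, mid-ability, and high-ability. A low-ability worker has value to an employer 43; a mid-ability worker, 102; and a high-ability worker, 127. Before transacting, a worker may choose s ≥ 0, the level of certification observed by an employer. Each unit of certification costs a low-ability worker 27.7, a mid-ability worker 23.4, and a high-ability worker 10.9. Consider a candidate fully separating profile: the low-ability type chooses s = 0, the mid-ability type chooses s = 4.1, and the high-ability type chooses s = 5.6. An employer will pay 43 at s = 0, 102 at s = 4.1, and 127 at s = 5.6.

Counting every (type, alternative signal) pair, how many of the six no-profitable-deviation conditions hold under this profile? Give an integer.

Mid-ability (own payoff 102 − 23.4×4.1 = 6.06): to s=0 gives 43 → profitable ✗; to s=5.6 gives 127 − 23.4×5.6 = -4.04 → no gain ✓.
Low-ability (own payoff 43): to s=4.1 gives 102 − 27.7×4.1 = -11.57 → no gain ✓; to s=5.6 gives 127 − 27.7×5.6 = -28.12 → no gain ✓.
High-ability (own payoff 127 − 10.9×5.6 = 65.96): to s=0 gives 43 → no gain ✓; to s=4.1 gives 102 − 10.9×4.1 = 57.31 → no gain ✓.
5 of the 6 constraints hold; not an equilibrium.

5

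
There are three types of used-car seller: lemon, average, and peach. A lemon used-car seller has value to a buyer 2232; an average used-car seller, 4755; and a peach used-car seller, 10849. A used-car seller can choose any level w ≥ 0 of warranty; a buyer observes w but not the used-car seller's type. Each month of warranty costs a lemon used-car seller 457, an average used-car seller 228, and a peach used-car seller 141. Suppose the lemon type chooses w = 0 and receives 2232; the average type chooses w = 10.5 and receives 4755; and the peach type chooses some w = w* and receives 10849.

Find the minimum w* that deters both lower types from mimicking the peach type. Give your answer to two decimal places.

37.23

Lemon type (on-path payoff 2232) won't mimic when 2232 ≥ 10849 − 457·w*, i.e. w* ≥ 18.86.
Average type (on-path payoff 4755 − 228×10.5 = 2361) won't mimic when 2361 ≥ 10849 − 228·w*, i.e. w* ≥ 37.23.
Both must hold, so w* = max(18.86, 37.23) = 37.23. The average type's constraint binds.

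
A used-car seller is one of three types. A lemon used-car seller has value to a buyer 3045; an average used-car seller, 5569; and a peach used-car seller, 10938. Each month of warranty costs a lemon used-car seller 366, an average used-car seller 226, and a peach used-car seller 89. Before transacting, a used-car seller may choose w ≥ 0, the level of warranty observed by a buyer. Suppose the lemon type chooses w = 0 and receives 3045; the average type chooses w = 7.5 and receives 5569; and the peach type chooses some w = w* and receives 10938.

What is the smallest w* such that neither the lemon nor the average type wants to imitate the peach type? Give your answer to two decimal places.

31.26

Lemon type (on-path payoff 3045) won't mimic when 3045 ≥ 10938 − 366·w*, i.e. w* ≥ 21.57.
Average type (on-path payoff 5569 − 226×7.5 = 3874) won't mimic when 3874 ≥ 10938 − 226·w*, i.e. w* ≥ 31.26.
Both must hold, so w* = max(21.57, 31.26) = 31.26. The average type's constraint binds.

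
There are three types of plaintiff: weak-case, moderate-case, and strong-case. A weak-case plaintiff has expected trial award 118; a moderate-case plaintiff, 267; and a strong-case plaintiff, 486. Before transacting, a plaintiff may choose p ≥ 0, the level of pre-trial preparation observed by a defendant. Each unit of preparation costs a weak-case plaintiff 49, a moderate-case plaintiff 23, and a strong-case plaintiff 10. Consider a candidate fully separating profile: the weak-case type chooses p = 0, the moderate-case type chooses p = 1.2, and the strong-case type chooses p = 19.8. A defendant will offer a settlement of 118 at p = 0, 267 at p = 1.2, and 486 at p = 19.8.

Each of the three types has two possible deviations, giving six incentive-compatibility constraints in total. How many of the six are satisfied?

Strong-case (own payoff 486 − 10×19.8 = 288): to p=0 gives 118 → no gain ✓; to p=1.2 gives 267 − 10×1.2 = 255 → no gain ✓.
Weak-case (own payoff 118): to p=1.2 gives 267 − 49×1.2 = 208.2 → profitable ✗; to p=19.8 gives 486 − 49×19.8 = -484.2 → no gain ✓.
Moderate-case (own payoff 267 − 23×1.2 = 239.4): to p=0 gives 118 → no gain ✓; to p=19.8 gives 486 − 23×19.8 = 30.6 → no gain ✓.
5 of the 6 constraints hold; not an equilibrium.

5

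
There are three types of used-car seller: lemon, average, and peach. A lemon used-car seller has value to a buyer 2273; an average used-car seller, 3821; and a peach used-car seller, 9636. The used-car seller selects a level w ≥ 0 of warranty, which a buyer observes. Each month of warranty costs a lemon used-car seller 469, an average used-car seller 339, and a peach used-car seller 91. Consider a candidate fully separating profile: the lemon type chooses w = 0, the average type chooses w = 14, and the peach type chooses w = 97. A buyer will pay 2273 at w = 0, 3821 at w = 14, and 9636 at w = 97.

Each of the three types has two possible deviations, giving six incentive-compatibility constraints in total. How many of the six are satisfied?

Lemon (own payoff 2273): to w=14 gives 3821 − 469×14 = -2745 → no gain ✓; to w=97 gives 9636 − 469×97 = -35857 → no gain ✓.
Average (own payoff 3821 − 339×14 = -925): to w=0 gives 2273 → profitable ✗; to w=97 gives 9636 − 339×97 = -23247 → no gain ✓.
Peach (own payoff 9636 − 91×97 = 809): to w=0 gives 2273 → profitable ✗; to w=14 gives 3821 − 91×14 = 2547 → profitable ✗.
3 of the 6 constraints hold; not an equilibrium.

3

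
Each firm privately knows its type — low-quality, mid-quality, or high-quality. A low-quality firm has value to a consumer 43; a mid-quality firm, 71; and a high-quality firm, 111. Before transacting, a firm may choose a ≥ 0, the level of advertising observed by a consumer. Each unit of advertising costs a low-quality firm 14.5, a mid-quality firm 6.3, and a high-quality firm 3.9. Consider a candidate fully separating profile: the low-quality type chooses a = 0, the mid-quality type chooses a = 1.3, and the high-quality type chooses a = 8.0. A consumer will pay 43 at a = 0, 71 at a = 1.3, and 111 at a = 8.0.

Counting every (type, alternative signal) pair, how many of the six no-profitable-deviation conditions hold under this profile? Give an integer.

5

Low-quality (own payoff 43): to a=1.3 gives 71 − 14.5×1.3 = 52.15 → profitable ✗; to a=8.0 gives 111 − 14.5×8.0 = -5 → no gain ✓.
Mid-quality (own payoff 71 − 6.3×1.3 = 62.81): to a=0 gives 43 → no gain ✓; to a=8.0 gives 111 − 6.3×8.0 = 60.6 → no gain ✓.
High-quality (own payoff 111 − 3.9×8.0 = 79.8): to a=0 gives 43 → no gain ✓; to a=1.3 gives 71 − 3.9×1.3 = 65.93 → no gain ✓.
5 of the 6 constraints hold; not an equilibrium.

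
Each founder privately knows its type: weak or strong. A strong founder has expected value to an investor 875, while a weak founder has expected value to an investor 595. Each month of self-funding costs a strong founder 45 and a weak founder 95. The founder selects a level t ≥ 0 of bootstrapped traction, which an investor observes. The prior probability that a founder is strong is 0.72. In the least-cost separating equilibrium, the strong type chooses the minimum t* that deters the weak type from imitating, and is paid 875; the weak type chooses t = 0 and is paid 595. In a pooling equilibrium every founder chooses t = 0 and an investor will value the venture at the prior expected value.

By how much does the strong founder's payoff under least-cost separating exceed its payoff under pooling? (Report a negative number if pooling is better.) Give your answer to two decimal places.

Least-cost separating signal: t* solves 595 = 875 − 95·t*, so t* = (875 − 595)/95 ≈ 2.9474.
Strong type's separating payoff: 875 − 45 × t* = 875 − 45 × (875 − 595)/95 = 875 − 12600/95 ≈ 742.3684.
Pooling payoff: 0.72 × 875 + 0.28 × 595 = 796.6.
Difference: 742.3684 − 796.6 = -54.2316, i.e. -54.23 to two decimal places.
The strong type would prefer the pooling outcome.

-54.23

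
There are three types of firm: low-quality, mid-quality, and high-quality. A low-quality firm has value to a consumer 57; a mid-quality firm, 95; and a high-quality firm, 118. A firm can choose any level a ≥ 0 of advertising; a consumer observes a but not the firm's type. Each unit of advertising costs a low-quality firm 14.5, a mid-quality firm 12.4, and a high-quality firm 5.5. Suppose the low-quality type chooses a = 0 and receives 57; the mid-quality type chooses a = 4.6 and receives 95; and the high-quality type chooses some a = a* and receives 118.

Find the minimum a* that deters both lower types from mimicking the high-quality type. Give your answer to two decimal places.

Low-quality type (on-path payoff 57) won't mimic when 57 ≥ 118 − 14.5·a*, i.e. a* ≥ 4.21.
Mid-quality type (on-path payoff 95 − 12.4×4.6 = 37.96) won't mimic when 37.96 ≥ 118 − 12.4·a*, i.e. a* ≥ 6.45.
Both must hold, so a* = max(4.21, 6.45) = 6.45. The mid-quality type's constraint binds.

6.45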